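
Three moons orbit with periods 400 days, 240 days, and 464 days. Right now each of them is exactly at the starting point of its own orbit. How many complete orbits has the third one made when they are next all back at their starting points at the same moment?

75 orbits

The first common completion time is the LCM of the periods.
400 = 2^4 × 5^2
240 = 2^4 × 3 × 5
464 = 2^4 × 29
LCM(400, 240, 464) = 2^4 × 3 × 5^2 × 29 = 34800.
Orbits for period 464: 34800 / 464 = 75.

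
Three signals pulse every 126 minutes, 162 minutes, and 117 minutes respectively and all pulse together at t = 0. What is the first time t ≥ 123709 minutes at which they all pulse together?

Joint pulses occur at multiples of LCM(126, 162, 117).
126 = 2 × 3^2 × 7
162 = 2 × 3^4
117 = 3^2 × 13
LCM(126, 162, 117) = 2 × 3^4 × 7 × 13 = 14742.
Smallest multiple of 14742 that is ≥ 123709: ⌈123709/14742⌉ × 14742 = 9 × 14742 = 132678.

132678 minutes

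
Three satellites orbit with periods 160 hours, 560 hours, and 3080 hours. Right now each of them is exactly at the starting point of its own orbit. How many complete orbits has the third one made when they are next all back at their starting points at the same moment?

The first common completion time is the LCM of the periods.
160 = 2^5 × 5
560 = 2^4 × 5 × 7
3080 = 2^3 × 5 × 7 × 11
LCM(160, 560, 3080) = 2^5 × 5 × 7 × 11 = 12320.
Orbits for period 3080: 12320 / 3080 = 4.

4 orbits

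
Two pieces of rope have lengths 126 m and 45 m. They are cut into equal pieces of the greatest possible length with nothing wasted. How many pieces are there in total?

19

Piece length = gcd(126, 45).
126 = 2 × 3^2 × 7
45 = 3^2 × 5
gcd(126, 45) = 3^2 = 9.
Total pieces = 126/9 + 45/9 = 14 + 5 = 19.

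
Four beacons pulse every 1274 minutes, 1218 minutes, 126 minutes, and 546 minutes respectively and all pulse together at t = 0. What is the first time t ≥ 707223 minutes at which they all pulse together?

997542 minutes

Joint pulses occur at multiples of LCM(1274, 1218, 126, 546).
1274 = 2 × 7^2 × 13
1218 = 2 × 3 × 7 × 29
126 = 2 × 3^2 × 7
546 = 2 × 3 × 7 × 13
LCM(1274, 1218, 126, 546) = 2 × 3^2 × 7^2 × 13 × 29 = 332514.
Smallest multiple of 332514 that is ≥ 707223: ⌈707223/332514⌉ × 332514 = 3 × 332514 = 997542.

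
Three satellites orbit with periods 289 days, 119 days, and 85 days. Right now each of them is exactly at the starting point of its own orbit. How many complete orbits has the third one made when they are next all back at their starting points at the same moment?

The first common completion time is the LCM of the periods.
289 = 17^2
119 = 7 × 17
85 = 5 × 17
LCM(289, 119, 85) = 5 × 7 × 17^2 = 10115.
Orbits for period 85: 10115 / 85 = 119.

119 orbits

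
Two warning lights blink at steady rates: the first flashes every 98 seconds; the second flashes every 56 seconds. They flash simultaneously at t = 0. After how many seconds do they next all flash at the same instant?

The first simultaneous occurrence is after LCM of the individual periods.
98 = 2 × 7^2
56 = 2^3 × 7
LCM(98, 56) = 2^3 × 7^2 = 392.

392 seconds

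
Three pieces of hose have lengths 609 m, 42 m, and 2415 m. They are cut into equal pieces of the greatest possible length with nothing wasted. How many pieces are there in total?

146

Piece length = gcd(609, 42, 2415).
609 = 3 × 7 × 29
42 = 2 × 3 × 7
2415 = 3 × 5 × 7 × 23
gcd(609, 42, 2415) = 3 × 7 = 21.
Total pieces = 609/21 + 42/21 + 2415/21 = 29 + 2 + 115 = 146.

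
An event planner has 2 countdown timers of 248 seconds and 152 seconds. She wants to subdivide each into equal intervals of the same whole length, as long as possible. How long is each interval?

8 seconds

The interval must divide each timer length; the longest such is the gcd.
248 = 2^3 × 31
152 = 2^3 × 19
gcd(248, 152) = 2^3 = 8.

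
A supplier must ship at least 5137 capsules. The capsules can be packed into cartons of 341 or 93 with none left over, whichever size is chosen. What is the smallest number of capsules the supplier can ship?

6138

The number of capsules must be a common multiple of 341 and 93, so a multiple of their LCM.
341 = 11 × 31
93 = 3 × 31
LCM(341, 93) = 3 × 11 × 31 = 1023.
Smallest multiple of 1023 that is ≥ 5137: ⌈5137/1023⌉ × 1023 = 6 × 1023 = 6138.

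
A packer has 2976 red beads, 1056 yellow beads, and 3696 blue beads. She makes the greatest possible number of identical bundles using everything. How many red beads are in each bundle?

62

Number of bundles = gcd(2976, 1056, 3696).
2976 = 2^5 × 3 × 31
1056 = 2^5 × 3 × 11
3696 = 2^4 × 3 × 7 × 11
gcd(2976, 1056, 3696) = 2^4 × 3 = 48.
red beads per bundle = 2976 / 48 = 62.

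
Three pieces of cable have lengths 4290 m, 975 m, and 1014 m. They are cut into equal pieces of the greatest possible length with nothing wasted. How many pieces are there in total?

Piece length = gcd(4290, 975, 1014).
4290 = 2 × 3 × 5 × 11 × 13
975 = 3 × 5^2 × 13
1014 = 2 × 3 × 13^2
gcd(4290, 975, 1014) = 3 × 13 = 39.
Total pieces = 4290/39 + 975/39 + 1014/39 = 110 + 25 + 26 = 161.

161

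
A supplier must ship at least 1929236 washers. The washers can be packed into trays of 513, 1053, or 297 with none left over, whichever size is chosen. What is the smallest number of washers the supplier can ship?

The number of washers must be a common multiple of 513, 1053, and 297, so a multiple of their LCM.
513 = 3^3 × 19
1053 = 3^4 × 13
297 = 3^3 × 11
LCM(513, 1053, 297) = 3^4 × 11 × 13 × 19 = 220077.
Smallest multiple of 220077 that is ≥ 1929236: ⌈1929236/220077⌉ × 220077 = 9 × 220077 = 1980693.

1980693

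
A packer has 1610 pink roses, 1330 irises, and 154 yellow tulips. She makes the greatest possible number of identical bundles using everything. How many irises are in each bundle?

Number of bundles = gcd(1610, 1330, 154).
1610 = 2 × 5 × 7 × 23
1330 = 2 × 5 × 7 × 19
154 = 2 × 7 × 11
gcd(1610, 1330, 154) = 2 × 7 = 14.
irises per bundle = 1330 / 14 = 95.

95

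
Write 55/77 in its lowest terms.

5/7

55 = 5 × 11
77 = 7 × 11
gcd(55, 77) = 11.
Divide numerator and denominator by 11: 55/77 = 5/7.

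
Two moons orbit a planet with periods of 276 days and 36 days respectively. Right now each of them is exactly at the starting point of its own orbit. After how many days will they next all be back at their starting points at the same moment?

828 days

They coincide at every common multiple of the periods; the first is the LCM.
276 = 2^2 × 3 × 23
36 = 2^2 × 3^2
LCM(276, 36) = 2^2 × 3^2 × 23 = 828.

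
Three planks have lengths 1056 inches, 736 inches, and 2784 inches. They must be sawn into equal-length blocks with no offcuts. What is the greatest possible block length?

This is the greatest common divisor of 1056, 736, and 2784.
1056 = 2^5 × 3 × 11
736 = 2^5 × 23
2784 = 2^5 × 3 × 29
gcd(1056, 736, 2784) = 2^5 = 32.

32 inches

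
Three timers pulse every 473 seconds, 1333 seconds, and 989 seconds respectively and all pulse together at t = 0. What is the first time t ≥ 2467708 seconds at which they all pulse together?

Joint pulses occur at multiples of LCM(473, 1333, 989).
473 = 11 × 43
1333 = 31 × 43
989 = 23 × 43
LCM(473, 1333, 989) = 11 × 23 × 31 × 43 = 337249.
Smallest multiple of 337249 that is ≥ 2467708: ⌈2467708/337249⌉ × 337249 = 8 × 337249 = 2697992.

2697992 seconds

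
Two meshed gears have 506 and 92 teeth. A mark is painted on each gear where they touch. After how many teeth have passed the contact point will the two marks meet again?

We need the least common multiple of the intervals.
506 = 2 × 11 × 23
92 = 2^2 × 23
LCM(506, 92) = 2^2 × 11 × 23 = 1012.

1012 teeth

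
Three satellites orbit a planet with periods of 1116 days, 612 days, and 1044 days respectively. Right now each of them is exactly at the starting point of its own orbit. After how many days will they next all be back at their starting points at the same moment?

They coincide at every common multiple of the periods; the first is the LCM.
1116 = 2^2 × 3^2 × 31
612 = 2^2 × 3^2 × 17
1044 = 2^2 × 3^2 × 29
LCM(1116, 612, 1044) = 2^2 × 3^2 × 17 × 29 × 31 = 550188.

550188 days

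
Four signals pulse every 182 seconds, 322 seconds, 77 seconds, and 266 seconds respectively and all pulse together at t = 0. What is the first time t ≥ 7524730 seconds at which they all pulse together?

7873866 seconds

Joint pulses occur at multiples of LCM(182, 322, 77, 266).
182 = 2 × 7 × 13
322 = 2 × 7 × 23
77 = 7 × 11
266 = 2 × 7 × 19
LCM(182, 322, 77, 266) = 2 × 7 × 11 × 13 × 19 × 23 = 874874.
Smallest multiple of 874874 that is ≥ 7524730: ⌈7524730/874874⌉ × 874874 = 9 × 874874 = 7873866.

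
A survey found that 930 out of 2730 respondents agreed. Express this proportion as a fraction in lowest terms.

930 = 2 × 3 × 5 × 31
2730 = 2 × 3 × 5 × 7 × 13
gcd(930, 2730) = 2 × 3 × 5 = 30.
Divide numerator and denominator by 30: 930/2730 = 31/91.

31/91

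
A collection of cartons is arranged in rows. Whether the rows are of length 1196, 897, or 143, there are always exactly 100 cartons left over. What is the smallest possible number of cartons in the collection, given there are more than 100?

39568

N − 100 must be a common multiple of 1196, 897, and 143.
1196 = 2^2 × 13 × 23
897 = 3 × 13 × 23
143 = 11 × 13
LCM(1196, 897, 143) = 2^2 × 3 × 11 × 13 × 23 = 39468.
Smallest N > 100 is LCM + 100 = 39468 + 100 = 39568.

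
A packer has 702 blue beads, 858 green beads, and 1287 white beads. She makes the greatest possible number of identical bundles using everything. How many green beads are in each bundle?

Number of bundles = gcd(702, 858, 1287).
702 = 2 × 3^3 × 13
858 = 2 × 3 × 11 × 13
1287 = 3^2 × 11 × 13
gcd(702, 858, 1287) = 3 × 13 = 39.
green beads per bundle = 858 / 39 = 22.

22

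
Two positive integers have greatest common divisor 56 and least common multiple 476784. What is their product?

26699904

For any two positive integers, gcd × lcm = product = 56 × 476784 = 26699904.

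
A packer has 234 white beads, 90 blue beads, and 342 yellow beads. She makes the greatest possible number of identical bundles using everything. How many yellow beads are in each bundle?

Number of bundles = gcd(234, 90, 342).
234 = 2 × 3^2 × 13
90 = 2 × 3^2 × 5
342 = 2 × 3^2 × 19
gcd(234, 90, 342) = 2 × 3^2 = 18.
yellow beads per bundle = 342 / 18 = 19.

19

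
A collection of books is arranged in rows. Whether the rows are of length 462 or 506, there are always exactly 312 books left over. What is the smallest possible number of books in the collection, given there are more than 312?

N − 312 must be a common multiple of 462 and 506.
462 = 2 × 3 × 7 × 11
506 = 2 × 11 × 23
LCM(462, 506) = 2 × 3 × 7 × 11 × 23 = 10626.
Smallest N > 312 is LCM + 312 = 10626 + 312 = 10938.

10938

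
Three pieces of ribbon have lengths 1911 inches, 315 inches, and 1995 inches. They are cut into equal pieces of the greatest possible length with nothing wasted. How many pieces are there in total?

201

Piece length = gcd(1911, 315, 1995).
1911 = 3 × 7^2 × 13
315 = 3^2 × 5 × 7
1995 = 3 × 5 × 7 × 19
gcd(1911, 315, 1995) = 3 × 7 = 21.
Total pieces = 1911/21 + 315/21 + 1995/21 = 91 + 15 + 95 = 201.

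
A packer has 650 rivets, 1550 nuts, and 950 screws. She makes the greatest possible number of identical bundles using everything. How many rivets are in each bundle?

Number of bundles = gcd(650, 1550, 950).
650 = 2 × 5^2 × 13
1550 = 2 × 5^2 × 31
950 = 2 × 5^2 × 19
gcd(650, 1550, 950) = 2 × 5^2 = 50.
rivets per bundle = 650 / 50 = 13.

13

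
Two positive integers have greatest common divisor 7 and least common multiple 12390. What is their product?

For any two positive integers, gcd × lcm = product = 7 × 12390 = 86730.

86730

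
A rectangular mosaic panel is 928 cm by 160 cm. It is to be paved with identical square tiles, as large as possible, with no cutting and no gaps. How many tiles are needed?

145

Tile side = gcd(928, 160).
928 = 2^5 × 29
160 = 2^5 × 5
gcd(928, 160) = 2^5 = 32.
Tiles: (928/32) × (160/32) = 29 × 5 = 145.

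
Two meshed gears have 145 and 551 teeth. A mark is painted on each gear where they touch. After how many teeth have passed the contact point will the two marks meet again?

The first simultaneous occurrence is after LCM of the individual periods.
145 = 5 × 29
551 = 19 × 29
LCM(145, 551) = 5 × 19 × 29 = 2755.

2755 teeth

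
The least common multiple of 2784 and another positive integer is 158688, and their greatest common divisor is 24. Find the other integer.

1368

gcd × lcm = product of the two integers, so the other integer is (24 × 158688) / 2784 = 1368.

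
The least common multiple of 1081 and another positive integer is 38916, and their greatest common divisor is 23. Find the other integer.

gcd × lcm = product of the two integers, so the other integer is (23 × 38916) / 1081 = 828.

828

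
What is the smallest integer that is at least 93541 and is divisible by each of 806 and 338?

The integer must be a common multiple of 806 and 338, so a multiple of their LCM.
806 = 2 × 13 × 31
338 = 2 × 13^2
LCM(806, 338) = 2 × 13^2 × 31 = 10478.
Smallest multiple of 10478 that is ≥ 93541: ⌈93541/10478⌉ × 10478 = 9 × 10478 = 94302.

94302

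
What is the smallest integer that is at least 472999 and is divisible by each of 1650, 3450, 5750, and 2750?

569250

The integer must be a common multiple of 1650, 3450, 5750, and 2750, so a multiple of their LCM.
1650 = 2 × 3 × 5^2 × 11
3450 = 2 × 3 × 5^2 × 23
5750 = 2 × 5^3 × 23
2750 = 2 × 5^3 × 11
LCM(1650, 3450, 5750, 2750) = 2 × 3 × 5^3 × 11 × 23 = 189750.
Smallest multiple of 189750 that is ≥ 472999: ⌈472999/189750⌉ × 189750 = 3 × 189750 = 569250.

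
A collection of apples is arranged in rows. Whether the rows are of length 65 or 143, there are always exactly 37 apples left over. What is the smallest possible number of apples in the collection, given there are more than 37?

752

N − 37 must be a common multiple of 65 and 143.
65 = 5 × 13
143 = 11 × 13
LCM(65, 143) = 5 × 11 × 13 = 715.
Smallest N > 37 is LCM + 37 = 715 + 37 = 752.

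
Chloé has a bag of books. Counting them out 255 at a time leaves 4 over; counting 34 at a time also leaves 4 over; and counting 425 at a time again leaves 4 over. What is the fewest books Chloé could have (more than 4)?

N − 4 must be a common multiple of 255, 34, and 425.
255 = 3 × 5 × 17
34 = 2 × 17
425 = 5^2 × 17
LCM(255, 34, 425) = 2 × 3 × 5^2 × 17 = 2550.
Smallest N > 4 is LCM + 4 = 2550 + 4 = 2554.

2554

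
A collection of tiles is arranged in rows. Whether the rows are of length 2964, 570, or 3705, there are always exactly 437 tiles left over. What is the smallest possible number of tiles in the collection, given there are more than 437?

N − 437 must be a common multiple of 2964, 570, and 3705.
2964 = 2^2 × 3 × 13 × 19
570 = 2 × 3 × 5 × 19
3705 = 3 × 5 × 13 × 19
LCM(2964, 570, 3705) = 2^2 × 3 × 5 × 13 × 19 = 14820.
Smallest N > 437 is LCM + 437 = 14820 + 437 = 15257.

15257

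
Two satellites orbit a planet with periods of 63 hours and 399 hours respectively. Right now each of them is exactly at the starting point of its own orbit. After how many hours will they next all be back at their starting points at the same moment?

1197 hours

They coincide at every common multiple of the periods; the first is the LCM.
63 = 3^2 × 7
399 = 3 × 7 × 19
LCM(63, 399) = 3^2 × 7 × 19 = 1197.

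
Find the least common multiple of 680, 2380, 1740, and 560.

680 = 2^3 × 5 × 17
2380 = 2^2 × 5 × 7 × 17
1740 = 2^2 × 3 × 5 × 29
560 = 2^4 × 5 × 7
LCM(680, 2380, 1740, 560) = 2^4 × 3 × 5 × 7 × 17 × 29 = 828240.

828240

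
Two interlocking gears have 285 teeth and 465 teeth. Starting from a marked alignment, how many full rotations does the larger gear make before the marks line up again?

All finish a whole number of cycles simultaneously at t = LCM of the periods.
285 = 3 × 5 × 19
465 = 3 × 5 × 31
LCM(285, 465) = 3 × 5 × 19 × 31 = 8835.
Rotations for period 465: 8835 / 465 = 19.

19 rotations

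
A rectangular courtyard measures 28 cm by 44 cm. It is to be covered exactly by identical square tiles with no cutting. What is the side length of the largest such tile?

4 cm

The tile side must divide both 28 and 44, so the largest is their gcd.
28 = 2^2 × 7
44 = 2^2 × 11
gcd(28, 44) = 2^2 = 4.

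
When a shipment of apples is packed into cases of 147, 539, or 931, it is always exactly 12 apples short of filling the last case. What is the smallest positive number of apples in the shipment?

Being 12 short of a full case of size k means N ≡ −12 (mod k), i.e. N + 12 is a multiple of each size.
147 = 3 × 7^2
539 = 7^2 × 11
931 = 7^2 × 19
LCM(147, 539, 931) = 3 × 7^2 × 11 × 19 = 30723.
Smallest positive N is 30723 − 12 = 30711.

30711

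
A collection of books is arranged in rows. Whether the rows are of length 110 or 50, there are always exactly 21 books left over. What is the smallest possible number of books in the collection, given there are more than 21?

N − 21 must be a common multiple of 110 and 50.
110 = 2 × 5 × 11
50 = 2 × 5^2
LCM(110, 50) = 2 × 5^2 × 11 = 550.
Smallest N > 21 is LCM + 21 = 550 + 21 = 571.

571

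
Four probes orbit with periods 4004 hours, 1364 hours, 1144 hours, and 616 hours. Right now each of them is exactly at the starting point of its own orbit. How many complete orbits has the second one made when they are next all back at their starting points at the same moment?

182 orbits

All finish a whole number of cycles simultaneously at t = LCM of the periods.
4004 = 2^2 × 7 × 11 × 13
1364 = 2^2 × 11 × 31
1144 = 2^3 × 11 × 13
616 = 2^3 × 7 × 11
LCM(4004, 1364, 1144, 616) = 2^3 × 7 × 11 × 13 × 31 = 248248.
Orbits for period 1364: 248248 / 1364 = 182.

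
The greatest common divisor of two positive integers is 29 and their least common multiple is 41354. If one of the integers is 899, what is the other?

For two integers, gcd × lcm = product, so the other is (29 × 41354) / 899 = 1199266 / 899 = 1334.

1334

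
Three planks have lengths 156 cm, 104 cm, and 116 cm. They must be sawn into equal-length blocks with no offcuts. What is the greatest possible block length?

The block length must divide every plank, so the greatest is gcd(156, 104, 116).
156 = 2^2 × 3 × 13
104 = 2^3 × 13
116 = 2^2 × 29
gcd(156, 104, 116) = 2^2 = 4.

4 cm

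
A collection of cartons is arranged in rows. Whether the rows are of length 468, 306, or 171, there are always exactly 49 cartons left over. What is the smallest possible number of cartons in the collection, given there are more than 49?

N − 49 must be a common multiple of 468, 306, and 171.
468 = 2^2 × 3^2 × 13
306 = 2 × 3^2 × 17
171 = 3^2 × 19
LCM(468, 306, 171) = 2^2 × 3^2 × 13 × 17 × 19 = 151164.
Smallest N > 49 is LCM + 49 = 151164 + 49 = 151213.

151213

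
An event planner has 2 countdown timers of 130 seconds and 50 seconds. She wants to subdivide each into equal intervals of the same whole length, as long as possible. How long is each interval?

The interval must divide each timer length; the longest such is the gcd.
130 = 2 × 5 × 13
50 = 2 × 5^2
gcd(130, 50) = 2 × 5 = 10.

10 seconds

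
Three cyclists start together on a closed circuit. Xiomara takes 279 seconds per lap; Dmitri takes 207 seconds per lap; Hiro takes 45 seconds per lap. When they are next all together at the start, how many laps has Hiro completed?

All finish a whole number of cycles simultaneously at t = LCM of the periods.
279 = 3^2 × 31
207 = 3^2 × 23
45 = 3^2 × 5
LCM(279, 207, 45) = 3^2 × 5 × 23 × 31 = 32085.
Laps for period 45: 32085 / 45 = 713.

713 laps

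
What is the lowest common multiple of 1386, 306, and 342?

447678

1386 = 2 × 3^2 × 7 × 11
306 = 2 × 3^2 × 17
342 = 2 × 3^2 × 19
LCM(1386, 306, 342) = 2 × 3^2 × 7 × 11 × 17 × 19 = 447678.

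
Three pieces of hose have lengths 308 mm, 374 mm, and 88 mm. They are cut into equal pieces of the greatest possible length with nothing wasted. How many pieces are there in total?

Piece length = gcd(308, 374, 88).
308 = 2^2 × 7 × 11
374 = 2 × 11 × 17
88 = 2^3 × 11
gcd(308, 374, 88) = 2 × 11 = 22.
Total pieces = 308/22 + 374/22 + 88/22 = 14 + 17 + 4 = 35.

35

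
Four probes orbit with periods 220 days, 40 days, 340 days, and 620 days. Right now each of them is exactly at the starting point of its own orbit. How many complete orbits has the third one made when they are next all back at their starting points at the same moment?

They are all back at their starting positions together after one LCM of the periods.
220 = 2^2 × 5 × 11
40 = 2^3 × 5
340 = 2^2 × 5 × 17
620 = 2^2 × 5 × 31
LCM(220, 40, 340, 620) = 2^3 × 5 × 11 × 17 × 31 = 231880.
Orbits for period 340: 231880 / 340 = 682.

682 orbits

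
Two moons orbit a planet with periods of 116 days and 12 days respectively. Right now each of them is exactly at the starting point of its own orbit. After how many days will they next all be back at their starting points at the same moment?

They coincide at every common multiple of the periods; the first is the LCM.
116 = 2^2 × 29
12 = 2^2 × 3
LCM(116, 12) = 2^2 × 3 × 29 = 348.

348 days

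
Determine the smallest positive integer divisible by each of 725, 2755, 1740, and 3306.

165300

725 = 5^2 × 29
2755 = 5 × 19 × 29
1740 = 2^2 × 3 × 5 × 29
3306 = 2 × 3 × 19 × 29
LCM(725, 2755, 1740, 3306) = 2^2 × 3 × 5^2 × 19 × 29 = 165300.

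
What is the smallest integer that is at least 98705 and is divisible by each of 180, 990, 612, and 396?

The integer must be a common multiple of 180, 990, 612, and 396, so a multiple of their LCM.
180 = 2^2 × 3^2 × 5
990 = 2 × 3^2 × 5 × 11
612 = 2^2 × 3^2 × 17
396 = 2^2 × 3^2 × 11
LCM(180, 990, 612, 396) = 2^2 × 3^2 × 5 × 11 × 17 = 33660.
Smallest multiple of 33660 that is ≥ 98705: ⌈98705/33660⌉ × 33660 = 3 × 33660 = 100980.

100980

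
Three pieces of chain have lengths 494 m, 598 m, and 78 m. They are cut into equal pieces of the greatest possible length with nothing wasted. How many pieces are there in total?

Piece length = gcd(494, 598, 78).
494 = 2 × 13 × 19
598 = 2 × 13 × 23
78 = 2 × 3 × 13
gcd(494, 598, 78) = 2 × 13 = 26.
Total pieces = 494/26 + 598/26 + 78/26 = 19 + 23 + 3 = 45.

45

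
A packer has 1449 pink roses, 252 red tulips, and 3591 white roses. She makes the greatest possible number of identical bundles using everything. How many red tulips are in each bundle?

4

Number of bundles = gcd(1449, 252, 3591).
1449 = 3^2 × 7 × 23
252 = 2^2 × 3^2 × 7
3591 = 3^3 × 7 × 19
gcd(1449, 252, 3591) = 3^2 × 7 = 63.
red tulips per bundle = 252 / 63 = 4.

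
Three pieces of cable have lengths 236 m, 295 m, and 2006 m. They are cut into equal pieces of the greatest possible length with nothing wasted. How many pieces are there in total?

43

Piece length = gcd(236, 295, 2006).
236 = 2^2 × 59
295 = 5 × 59
2006 = 2 × 17 × 59
gcd(236, 295, 2006) = 59.
Total pieces = 236/59 + 295/59 + 2006/59 = 4 + 5 + 34 = 43.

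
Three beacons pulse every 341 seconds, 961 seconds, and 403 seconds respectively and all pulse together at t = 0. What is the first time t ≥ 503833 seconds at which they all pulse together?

549692 seconds

Joint pulses occur at multiples of LCM(341, 961, 403).
341 = 11 × 31
961 = 31^2
403 = 13 × 31
LCM(341, 961, 403) = 11 × 13 × 31^2 = 137423.
Smallest multiple of 137423 that is ≥ 503833: ⌈503833/137423⌉ × 137423 = 4 × 137423 = 549692.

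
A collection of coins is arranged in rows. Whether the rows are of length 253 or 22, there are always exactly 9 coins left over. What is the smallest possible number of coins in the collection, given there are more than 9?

N − 9 must be a common multiple of 253 and 22.
253 = 11 × 23
22 = 2 × 11
LCM(253, 22) = 2 × 11 × 23 = 506.
Smallest N > 9 is LCM + 9 = 506 + 9 = 515.

515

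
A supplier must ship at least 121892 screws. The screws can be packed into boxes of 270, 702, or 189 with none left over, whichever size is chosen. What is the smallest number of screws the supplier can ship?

The number of screws must be a common multiple of 270, 702, and 189, so a multiple of their LCM.
270 = 2 × 3^3 × 5
702 = 2 × 3^3 × 13
189 = 3^3 × 7
LCM(270, 702, 189) = 2 × 3^3 × 5 × 7 × 13 = 24570.
Smallest multiple of 24570 that is ≥ 121892: ⌈121892/24570⌉ × 24570 = 5 × 24570 = 122850.

122850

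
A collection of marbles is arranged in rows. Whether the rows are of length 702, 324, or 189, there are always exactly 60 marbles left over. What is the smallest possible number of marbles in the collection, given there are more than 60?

N − 60 must be a common multiple of 702, 324, and 189.
702 = 2 × 3^3 × 13
324 = 2^2 × 3^4
189 = 3^3 × 7
LCM(702, 324, 189) = 2^2 × 3^4 × 7 × 13 = 29484.
Smallest N > 60 is LCM + 60 = 29484 + 60 = 29544.

29544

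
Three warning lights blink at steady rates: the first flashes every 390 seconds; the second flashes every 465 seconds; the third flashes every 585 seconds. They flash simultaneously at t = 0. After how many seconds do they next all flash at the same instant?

We need the least common multiple of the intervals.
390 = 2 × 3 × 5 × 13
465 = 3 × 5 × 31
585 = 3^2 × 5 × 13
LCM(390, 465, 585) = 2 × 3^2 × 5 × 13 × 31 = 36270.

36270 seconds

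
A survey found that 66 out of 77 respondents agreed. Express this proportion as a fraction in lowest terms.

6/7

66 = 2 × 3 × 11
77 = 7 × 11
gcd(66, 77) = 11.
Divide numerator and denominator by 11: 66/77 = 6/7.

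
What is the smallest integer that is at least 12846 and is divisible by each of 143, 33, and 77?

15015

The integer must be a common multiple of 143, 33, and 77, so a multiple of their LCM.
143 = 11 × 13
33 = 3 × 11
77 = 7 × 11
LCM(143, 33, 77) = 3 × 7 × 11 × 13 = 3003.
Smallest multiple of 3003 that is ≥ 12846: ⌈12846/3003⌉ × 3003 = 5 × 3003 = 15015.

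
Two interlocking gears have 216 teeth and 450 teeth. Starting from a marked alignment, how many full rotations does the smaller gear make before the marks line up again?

All finish a whole number of cycles simultaneously at t = LCM of the periods.
216 = 2^3 × 3^3
450 = 2 × 3^2 × 5^2
LCM(216, 450) = 2^3 × 3^3 × 5^2 = 5400.
Rotations for period 216: 5400 / 216 = 25.

25 rotations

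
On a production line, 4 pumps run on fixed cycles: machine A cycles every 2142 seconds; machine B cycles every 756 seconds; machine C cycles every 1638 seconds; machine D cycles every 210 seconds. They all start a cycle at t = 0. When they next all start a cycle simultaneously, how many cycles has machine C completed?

510 cycles

All finish a whole number of cycles simultaneously at t = LCM of the periods.
2142 = 2 × 3^2 × 7 × 17
756 = 2^2 × 3^3 × 7
1638 = 2 × 3^2 × 7 × 13
210 = 2 × 3 × 5 × 7
LCM(2142, 756, 1638, 210) = 2^2 × 3^3 × 5 × 7 × 13 × 17 = 835380.
Cycles for period 1638: 835380 / 1638 = 510.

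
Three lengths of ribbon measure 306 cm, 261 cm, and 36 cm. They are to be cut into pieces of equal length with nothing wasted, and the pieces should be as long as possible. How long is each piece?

9 cm

The greatest length dividing all of 306, 261, and 36 is their gcd.
306 = 2 × 3^2 × 17
261 = 3^2 × 29
36 = 2^2 × 3^2
gcd(306, 261, 36) = 3^2 = 9.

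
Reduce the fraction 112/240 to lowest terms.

7/15

112 = 2^4 × 7
240 = 2^4 × 3 × 5
gcd(112, 240) = 2^4 = 16.
Divide numerator and denominator by 16: 112/240 = 7/15.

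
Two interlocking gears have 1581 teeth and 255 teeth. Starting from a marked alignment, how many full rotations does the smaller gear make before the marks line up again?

They are all back at their starting positions together after one LCM of the periods.
1581 = 3 × 17 × 31
255 = 3 × 5 × 17
LCM(1581, 255) = 3 × 5 × 17 × 31 = 7905.
Rotations for period 255: 7905 / 255 = 31.

31 rotations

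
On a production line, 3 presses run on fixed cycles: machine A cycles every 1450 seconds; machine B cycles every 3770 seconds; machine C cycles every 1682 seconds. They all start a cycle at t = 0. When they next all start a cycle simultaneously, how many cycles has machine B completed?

The first common completion time is the LCM of the periods.
1450 = 2 × 5^2 × 29
3770 = 2 × 5 × 13 × 29
1682 = 2 × 29^2
LCM(1450, 3770, 1682) = 2 × 5^2 × 13 × 29^2 = 546650.
Cycles for period 3770: 546650 / 3770 = 145.

145 cycles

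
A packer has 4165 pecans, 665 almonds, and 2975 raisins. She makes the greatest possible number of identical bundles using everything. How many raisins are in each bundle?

85

Number of bundles = gcd(4165, 665, 2975).
4165 = 5 × 7^2 × 17
665 = 5 × 7 × 19
2975 = 5^2 × 7 × 17
gcd(4165, 665, 2975) = 5 × 7 = 35.
raisins per bundle = 2975 / 35 = 85.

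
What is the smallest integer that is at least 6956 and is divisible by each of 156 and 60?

7020

The integer must be a common multiple of 156 and 60, so a multiple of their LCM.
156 = 2^2 × 3 × 13
60 = 2^2 × 3 × 5
LCM(156, 60) = 2^2 × 3 × 5 × 13 = 780.
Smallest multiple of 780 that is ≥ 6956: ⌈6956/780⌉ × 780 = 9 × 780 = 7020.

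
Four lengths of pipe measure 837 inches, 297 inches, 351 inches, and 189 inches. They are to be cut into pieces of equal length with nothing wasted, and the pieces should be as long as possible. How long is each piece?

27 inches

Each piece length must divide every original length, so the longest possible is gcd(837, 297, 351, 189).
837 = 3^3 × 31
297 = 3^3 × 11
351 = 3^3 × 13
189 = 3^3 × 7
gcd(837, 297, 351, 189) = 3^3 = 27.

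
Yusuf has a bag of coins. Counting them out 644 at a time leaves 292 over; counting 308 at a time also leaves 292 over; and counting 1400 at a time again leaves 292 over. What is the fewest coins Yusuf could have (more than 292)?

354492

N − 292 must be a common multiple of 644, 308, and 1400.
644 = 2^2 × 7 × 23
308 = 2^2 × 7 × 11
1400 = 2^3 × 5^2 × 7
LCM(644, 308, 1400) = 2^3 × 5^2 × 7 × 11 × 23 = 354200.
Smallest N > 292 is LCM + 292 = 354200 + 292 = 354492.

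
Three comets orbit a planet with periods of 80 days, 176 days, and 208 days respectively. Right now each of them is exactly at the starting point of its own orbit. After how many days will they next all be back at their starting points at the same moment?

We need the least common multiple of the intervals.
80 = 2^4 × 5
176 = 2^4 × 11
208 = 2^4 × 13
LCM(80, 176, 208) = 2^4 × 5 × 11 × 13 = 11440.

11440 days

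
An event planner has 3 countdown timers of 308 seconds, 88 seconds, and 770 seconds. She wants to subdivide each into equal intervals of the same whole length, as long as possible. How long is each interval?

22 seconds

The interval must divide each timer length; the longest such is the gcd.
308 = 2^2 × 7 × 11
88 = 2^3 × 11
770 = 2 × 5 × 7 × 11
gcd(308, 88, 770) = 2 × 11 = 22.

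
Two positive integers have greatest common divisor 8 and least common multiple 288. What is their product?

2304

For any two positive integers, gcd × lcm = product = 8 × 288 = 2304.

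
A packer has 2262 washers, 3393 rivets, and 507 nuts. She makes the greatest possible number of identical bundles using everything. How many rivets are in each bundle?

87

Number of bundles = gcd(2262, 3393, 507).
2262 = 2 × 3 × 13 × 29
3393 = 3^2 × 13 × 29
507 = 3 × 13^2
gcd(2262, 3393, 507) = 3 × 13 = 39.
rivets per bundle = 3393 / 39 = 87.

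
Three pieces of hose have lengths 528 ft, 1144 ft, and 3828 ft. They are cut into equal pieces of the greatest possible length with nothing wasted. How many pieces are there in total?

Piece length = gcd(528, 1144, 3828).
528 = 2^4 × 3 × 11
1144 = 2^3 × 11 × 13
3828 = 2^2 × 3 × 11 × 29
gcd(528, 1144, 3828) = 2^2 × 11 = 44.
Total pieces = 528/44 + 1144/44 + 3828/44 = 12 + 26 + 87 = 125.

125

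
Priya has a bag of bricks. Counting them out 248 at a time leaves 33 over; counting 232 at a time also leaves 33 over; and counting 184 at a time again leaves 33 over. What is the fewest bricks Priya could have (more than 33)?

N − 33 must be a common multiple of 248, 232, and 184.
248 = 2^3 × 31
232 = 2^3 × 29
184 = 2^3 × 23
LCM(248, 232, 184) = 2^3 × 23 × 29 × 31 = 165416.
Smallest N > 33 is LCM + 33 = 165416 + 33 = 165449.

165449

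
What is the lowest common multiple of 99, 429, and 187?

21879

99 = 3^2 × 11
429 = 3 × 11 × 13
187 = 11 × 17
LCM(99, 429, 187) = 3^2 × 11 × 13 × 17 = 21879.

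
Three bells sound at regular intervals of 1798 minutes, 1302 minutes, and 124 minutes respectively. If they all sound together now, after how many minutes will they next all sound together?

They coincide at every common multiple of the periods; the first is the LCM.
1798 = 2 × 29 × 31
1302 = 2 × 3 × 7 × 31
124 = 2^2 × 31
LCM(1798, 1302, 124) = 2^2 × 3 × 7 × 29 × 31 = 75516.

75516 minutes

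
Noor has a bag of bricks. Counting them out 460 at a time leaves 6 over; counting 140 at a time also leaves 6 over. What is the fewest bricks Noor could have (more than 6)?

N − 6 must be a common multiple of 460 and 140.
460 = 2^2 × 5 × 23
140 = 2^2 × 5 × 7
LCM(460, 140) = 2^2 × 5 × 7 × 23 = 3220.
Smallest N > 6 is LCM + 6 = 3220 + 6 = 3226.

3226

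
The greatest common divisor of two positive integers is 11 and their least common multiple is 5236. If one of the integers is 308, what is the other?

For two integers, gcd × lcm = product, so the other is (11 × 5236) / 308 = 57596 / 308 = 187.

187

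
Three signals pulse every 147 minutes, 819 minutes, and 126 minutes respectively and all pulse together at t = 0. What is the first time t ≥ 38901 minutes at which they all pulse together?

45864 minutes

Joint pulses occur at multiples of LCM(147, 819, 126).
147 = 3 × 7^2
819 = 3^2 × 7 × 13
126 = 2 × 3^2 × 7
LCM(147, 819, 126) = 2 × 3^2 × 7^2 × 13 = 11466.
Smallest multiple of 11466 that is ≥ 38901: ⌈38901/11466⌉ × 11466 = 4 × 11466 = 45864.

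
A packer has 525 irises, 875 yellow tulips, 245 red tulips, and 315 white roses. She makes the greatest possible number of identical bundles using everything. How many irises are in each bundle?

Number of bundles = gcd(525, 875, 245, 315).
525 = 3 × 5^2 × 7
875 = 5^3 × 7
245 = 5 × 7^2
315 = 3^2 × 5 × 7
gcd(525, 875, 245, 315) = 5 × 7 = 35.
irises per bundle = 525 / 35 = 15.

15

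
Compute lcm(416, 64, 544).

14144

416 = 2^5 × 13
64 = 2^6
544 = 2^5 × 17
LCM(416, 64, 544) = 2^6 × 13 × 17 = 14144.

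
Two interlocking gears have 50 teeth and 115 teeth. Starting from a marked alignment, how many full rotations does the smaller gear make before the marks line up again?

23 rotations

The first common completion time is the LCM of the periods.
50 = 2 × 5^2
115 = 5 × 23
LCM(50, 115) = 2 × 5^2 × 23 = 1150.
Rotations for period 50: 1150 / 50 = 23.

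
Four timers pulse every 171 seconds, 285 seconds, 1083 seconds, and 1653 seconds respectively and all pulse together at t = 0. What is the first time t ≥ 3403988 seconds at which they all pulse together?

Joint pulses occur at multiples of LCM(171, 285, 1083, 1653).
171 = 3^2 × 19
285 = 3 × 5 × 19
1083 = 3 × 19^2
1653 = 3 × 19 × 29
LCM(171, 285, 1083, 1653) = 3^2 × 5 × 19^2 × 29 = 471105.
Smallest multiple of 471105 that is ≥ 3403988: ⌈3403988/471105⌉ × 471105 = 8 × 471105 = 3768840.

3768840 seconds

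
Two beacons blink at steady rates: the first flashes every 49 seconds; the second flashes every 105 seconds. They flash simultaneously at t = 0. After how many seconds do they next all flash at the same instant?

We need the least common multiple of the intervals.
49 = 7^2
105 = 3 × 5 × 7
LCM(49, 105) = 3 × 5 × 7^2 = 735.

735 seconds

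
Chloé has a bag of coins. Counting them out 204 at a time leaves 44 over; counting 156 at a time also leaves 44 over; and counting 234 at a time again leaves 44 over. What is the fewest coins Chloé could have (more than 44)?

8000

N − 44 must be a common multiple of 204, 156, and 234.
204 = 2^2 × 3 × 17
156 = 2^2 × 3 × 13
234 = 2 × 3^2 × 13
LCM(204, 156, 234) = 2^2 × 3^2 × 13 × 17 = 7956.
Smallest N > 44 is LCM + 44 = 7956 + 44 = 8000.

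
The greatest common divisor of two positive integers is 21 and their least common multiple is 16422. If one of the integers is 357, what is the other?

966

For two integers, gcd × lcm = product, so the other is (21 × 16422) / 357 = 344862 / 357 = 966.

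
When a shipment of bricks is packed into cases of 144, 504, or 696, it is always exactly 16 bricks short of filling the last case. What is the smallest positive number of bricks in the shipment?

29216

Being 16 short of a full case of size k means N ≡ −16 (mod k), i.e. N + 16 is a multiple of each size.
144 = 2^4 × 3^2
504 = 2^3 × 3^2 × 7
696 = 2^3 × 3 × 29
LCM(144, 504, 696) = 2^4 × 3^2 × 7 × 29 = 29232.
Smallest positive N is 29232 − 16 = 29216.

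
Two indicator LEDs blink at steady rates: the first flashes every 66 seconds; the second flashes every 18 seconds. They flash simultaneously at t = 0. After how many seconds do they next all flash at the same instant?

198 seconds

We need the least common multiple of the intervals.
66 = 2 × 3 × 11
18 = 2 × 3^2
LCM(66, 18) = 2 × 3^2 × 11 = 198.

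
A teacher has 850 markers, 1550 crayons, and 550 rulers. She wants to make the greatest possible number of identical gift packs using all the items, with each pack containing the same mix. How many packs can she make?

The pack count must divide each quantity, so the greatest is gcd(850, 1550, 550).
850 = 2 × 5^2 × 17
1550 = 2 × 5^2 × 31
550 = 2 × 5^2 × 11
gcd(850, 1550, 550) = 2 × 5^2 = 50.

50 packs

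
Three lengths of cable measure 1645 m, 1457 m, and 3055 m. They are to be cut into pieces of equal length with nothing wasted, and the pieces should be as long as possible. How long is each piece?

Each piece length must divide every original length, so the longest possible is gcd(1645, 1457, 3055).
1645 = 5 × 7 × 47
1457 = 31 × 47
3055 = 5 × 13 × 47
gcd(1645, 1457, 3055) = 47.

47 m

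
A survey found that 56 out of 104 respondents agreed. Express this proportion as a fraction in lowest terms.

56 = 2^3 × 7
104 = 2^3 × 13
gcd(56, 104) = 2^3 = 8.
Divide numerator and denominator by 8: 56/104 = 7/13.

7/13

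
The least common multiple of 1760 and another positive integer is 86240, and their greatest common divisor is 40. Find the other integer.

gcd × lcm = product of the two integers, so the other integer is (40 × 86240) / 1760 = 1960.

1960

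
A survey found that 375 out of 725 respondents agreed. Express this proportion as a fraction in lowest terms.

375 = 3 × 5^3
725 = 5^2 × 29
gcd(375, 725) = 5^2 = 25.
Divide numerator and denominator by 25: 375/725 = 15/29.

15/29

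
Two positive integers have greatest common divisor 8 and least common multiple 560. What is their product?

4480

For any two positive integers, gcd × lcm = product = 8 × 560 = 4480.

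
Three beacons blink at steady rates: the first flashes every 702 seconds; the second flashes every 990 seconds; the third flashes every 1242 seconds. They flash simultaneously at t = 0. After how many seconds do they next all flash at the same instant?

The first simultaneous occurrence is after LCM of the individual periods.
702 = 2 × 3^3 × 13
990 = 2 × 3^2 × 5 × 11
1242 = 2 × 3^3 × 23
LCM(702, 990, 1242) = 2 × 3^3 × 5 × 11 × 13 × 23 = 888030.

888030 seconds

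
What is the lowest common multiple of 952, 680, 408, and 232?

414120

952 = 2^3 × 7 × 17
680 = 2^3 × 5 × 17
408 = 2^3 × 3 × 17
232 = 2^3 × 29
LCM(952, 680, 408, 232) = 2^3 × 3 × 5 × 7 × 17 × 29 = 414120.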